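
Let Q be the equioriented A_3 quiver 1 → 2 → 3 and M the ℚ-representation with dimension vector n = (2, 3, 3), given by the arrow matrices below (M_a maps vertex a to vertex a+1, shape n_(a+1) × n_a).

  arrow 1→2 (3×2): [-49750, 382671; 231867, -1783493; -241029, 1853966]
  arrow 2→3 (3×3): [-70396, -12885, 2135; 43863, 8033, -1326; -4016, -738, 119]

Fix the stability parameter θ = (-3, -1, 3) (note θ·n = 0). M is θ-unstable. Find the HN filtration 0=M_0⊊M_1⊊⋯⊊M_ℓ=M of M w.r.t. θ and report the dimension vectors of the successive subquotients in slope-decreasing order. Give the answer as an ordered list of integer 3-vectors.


Barcode: M ≅ I[1,3]^2, I[2,3]. HN layers by μ_θ (3 steps, strictly decreasing):
  μ^(1)=3; μ^(2)=-1; μ^(3)=-3

((0, 0, 3); (0, 3, 0); (2, 0, 0))


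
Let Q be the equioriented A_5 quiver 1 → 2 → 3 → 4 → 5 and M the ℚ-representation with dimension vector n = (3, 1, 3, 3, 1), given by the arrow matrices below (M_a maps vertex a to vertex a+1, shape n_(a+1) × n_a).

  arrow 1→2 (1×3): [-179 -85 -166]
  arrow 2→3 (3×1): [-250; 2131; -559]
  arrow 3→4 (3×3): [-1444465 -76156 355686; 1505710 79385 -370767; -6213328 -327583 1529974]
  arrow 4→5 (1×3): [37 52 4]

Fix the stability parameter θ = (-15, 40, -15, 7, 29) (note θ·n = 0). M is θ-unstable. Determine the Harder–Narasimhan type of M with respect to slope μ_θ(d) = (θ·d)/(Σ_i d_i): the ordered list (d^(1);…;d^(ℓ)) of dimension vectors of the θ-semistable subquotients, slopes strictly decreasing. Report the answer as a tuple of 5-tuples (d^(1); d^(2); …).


Interval decomposition of M: I[1,1]^2, I[1,4], I[3,4], I[3,5].
HN type (ℓ=4): μ^(1)=29; μ^(2)=32/3; μ^(3)=7; μ^(4)=-15

((0, 0, 0, 0, 1); (0, 1, 1, 1, 0); (0, 0, 0, 2, 0); (3, 0, 2, 0, 0))


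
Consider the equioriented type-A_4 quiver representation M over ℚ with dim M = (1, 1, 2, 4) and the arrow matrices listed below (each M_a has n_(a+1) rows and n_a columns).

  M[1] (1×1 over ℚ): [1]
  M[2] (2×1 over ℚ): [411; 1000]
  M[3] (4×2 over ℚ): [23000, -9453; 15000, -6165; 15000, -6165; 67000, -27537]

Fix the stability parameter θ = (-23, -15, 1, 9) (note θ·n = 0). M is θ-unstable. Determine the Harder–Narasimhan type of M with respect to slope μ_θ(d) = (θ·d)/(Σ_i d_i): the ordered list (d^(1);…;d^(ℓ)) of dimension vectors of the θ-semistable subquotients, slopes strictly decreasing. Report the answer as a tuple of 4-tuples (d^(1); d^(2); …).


Barcode: M ≅ I[1,3], I[3,4], I[4,4]^3. HN layers by μ_θ (4 steps, strictly decreasing):
  μ^(1)=9; μ^(2)=1; μ^(3)=-15; μ^(4)=-23

((0, 0, 0, 4); (0, 0, 2, 0); (0, 1, 0, 0); (1, 0, 0, 0))


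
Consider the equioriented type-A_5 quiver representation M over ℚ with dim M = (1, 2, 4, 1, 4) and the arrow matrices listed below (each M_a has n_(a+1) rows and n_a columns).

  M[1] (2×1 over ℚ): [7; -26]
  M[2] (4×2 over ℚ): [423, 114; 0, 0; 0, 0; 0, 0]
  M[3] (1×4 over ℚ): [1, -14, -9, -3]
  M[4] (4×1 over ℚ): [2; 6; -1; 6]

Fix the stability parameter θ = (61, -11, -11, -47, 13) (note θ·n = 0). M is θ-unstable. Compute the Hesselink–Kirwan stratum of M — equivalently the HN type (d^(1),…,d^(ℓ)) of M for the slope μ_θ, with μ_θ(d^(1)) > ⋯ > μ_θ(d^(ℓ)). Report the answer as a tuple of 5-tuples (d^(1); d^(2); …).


Interval decomposition of M: I[1,5], I[2,2], I[3,3]^3, I[5,5]^3.
HN type (ℓ=3): μ^(1)=13; μ^(2)=-2; μ^(3)=-11

((0, 0, 0, 0, 4); (1, 1, 1, 1, 0); (0, 1, 3, 0, 0))


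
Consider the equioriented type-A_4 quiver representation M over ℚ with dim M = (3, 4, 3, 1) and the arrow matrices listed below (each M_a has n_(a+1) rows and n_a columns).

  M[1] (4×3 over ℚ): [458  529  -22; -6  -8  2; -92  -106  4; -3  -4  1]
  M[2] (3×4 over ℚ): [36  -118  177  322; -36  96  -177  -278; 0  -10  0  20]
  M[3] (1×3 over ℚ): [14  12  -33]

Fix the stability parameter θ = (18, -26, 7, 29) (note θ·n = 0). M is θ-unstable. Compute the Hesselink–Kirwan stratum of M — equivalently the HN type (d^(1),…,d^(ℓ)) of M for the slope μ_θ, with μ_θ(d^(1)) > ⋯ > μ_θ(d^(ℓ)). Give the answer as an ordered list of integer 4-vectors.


Via rank(M_{q-1}∘⋯∘M_p): M ≅ I[1,1], I[1,2], I[1,4], I[2,2], I[2,3], I[3,3].
μ_θ-semistable layers: μ^(1)=29; μ^(2)=18; μ^(3)=7; μ^(4)=-4; μ^(5)=-26

((0, 0, 0, 1); (1, 0, 0, 0); (0, 0, 3, 0); (2, 2, 0, 0); (0, 2, 0, 0))


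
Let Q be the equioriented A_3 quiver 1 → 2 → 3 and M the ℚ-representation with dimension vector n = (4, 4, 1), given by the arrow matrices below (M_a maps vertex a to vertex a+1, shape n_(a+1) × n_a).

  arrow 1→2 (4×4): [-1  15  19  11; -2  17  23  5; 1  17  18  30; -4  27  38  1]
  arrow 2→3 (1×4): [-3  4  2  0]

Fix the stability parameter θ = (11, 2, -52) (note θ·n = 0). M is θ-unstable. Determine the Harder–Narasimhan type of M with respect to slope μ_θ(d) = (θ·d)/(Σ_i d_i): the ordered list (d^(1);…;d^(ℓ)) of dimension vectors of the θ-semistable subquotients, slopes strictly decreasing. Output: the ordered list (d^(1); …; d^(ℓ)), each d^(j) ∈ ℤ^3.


Barcode: M ≅ I[1,2]^3, I[1,3]. HN layers by μ_θ (2 steps, strictly decreasing):
  μ^(1)=13/2; μ^(2)=-13

((3, 3, 0); (1, 1, 1))


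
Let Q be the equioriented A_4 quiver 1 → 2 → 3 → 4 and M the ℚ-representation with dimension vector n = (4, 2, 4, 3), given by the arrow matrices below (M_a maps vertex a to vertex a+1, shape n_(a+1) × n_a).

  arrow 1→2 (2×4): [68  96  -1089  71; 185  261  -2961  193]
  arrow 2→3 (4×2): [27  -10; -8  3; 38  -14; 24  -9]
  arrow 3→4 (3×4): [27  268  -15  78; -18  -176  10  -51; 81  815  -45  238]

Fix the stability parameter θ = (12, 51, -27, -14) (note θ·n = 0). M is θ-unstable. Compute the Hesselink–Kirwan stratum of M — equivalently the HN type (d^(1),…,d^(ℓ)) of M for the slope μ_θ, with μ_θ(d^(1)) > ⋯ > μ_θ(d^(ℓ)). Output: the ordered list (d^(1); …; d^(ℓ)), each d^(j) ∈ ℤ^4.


Interval decomposition of M: I[1,1]^2, I[1,4]^2, I[3,3], I[3,4].
HN type (ℓ=4): μ^(1)=12; μ^(2)=11/2; μ^(3)=-14; μ^(4)=-27

((2, 0, 0, 0); (2, 2, 2, 2); (0, 0, 0, 1); (0, 0, 2, 0))


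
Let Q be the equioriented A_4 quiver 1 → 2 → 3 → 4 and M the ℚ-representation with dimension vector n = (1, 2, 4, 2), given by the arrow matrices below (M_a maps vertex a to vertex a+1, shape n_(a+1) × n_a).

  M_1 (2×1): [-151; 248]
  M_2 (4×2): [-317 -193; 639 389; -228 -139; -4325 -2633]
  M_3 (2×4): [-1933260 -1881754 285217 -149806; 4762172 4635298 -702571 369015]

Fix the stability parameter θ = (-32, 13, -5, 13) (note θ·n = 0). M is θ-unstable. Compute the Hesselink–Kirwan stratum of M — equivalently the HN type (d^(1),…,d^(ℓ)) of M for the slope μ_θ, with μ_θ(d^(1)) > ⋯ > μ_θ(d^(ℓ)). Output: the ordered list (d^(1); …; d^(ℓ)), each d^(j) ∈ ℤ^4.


Interval decomposition of M: I[1,4], I[2,4], I[3,3]^2.
HN type (ℓ=4): μ^(1)=13; μ^(2)=4; μ^(3)=-5; μ^(4)=-32

((0, 0, 0, 2); (0, 2, 2, 0); (0, 0, 2, 0); (1, 0, 0, 0))


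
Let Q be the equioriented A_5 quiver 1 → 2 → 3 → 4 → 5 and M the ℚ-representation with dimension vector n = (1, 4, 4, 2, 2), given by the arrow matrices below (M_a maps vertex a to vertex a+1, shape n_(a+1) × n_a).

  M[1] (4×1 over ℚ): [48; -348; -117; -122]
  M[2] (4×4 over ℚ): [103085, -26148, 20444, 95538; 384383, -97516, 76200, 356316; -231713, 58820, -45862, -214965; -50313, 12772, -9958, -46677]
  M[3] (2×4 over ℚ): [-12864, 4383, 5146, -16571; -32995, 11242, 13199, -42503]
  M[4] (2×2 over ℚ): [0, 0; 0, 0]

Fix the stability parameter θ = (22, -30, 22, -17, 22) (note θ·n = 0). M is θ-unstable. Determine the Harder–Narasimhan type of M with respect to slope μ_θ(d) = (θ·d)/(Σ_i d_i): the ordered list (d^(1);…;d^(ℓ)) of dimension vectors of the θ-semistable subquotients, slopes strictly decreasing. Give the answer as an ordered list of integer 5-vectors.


Interval decomposition of M: I[1,2], I[2,2], I[2,4]^2, I[3,3]^2, I[5,5]^2.
HN type (ℓ=4): μ^(1)=22; μ^(2)=5/2; μ^(3)=-4; μ^(4)=-30

((0, 0, 2, 0, 2); (0, 0, 2, 2, 0); (1, 1, 0, 0, 0); (0, 3, 0, 0, 0))


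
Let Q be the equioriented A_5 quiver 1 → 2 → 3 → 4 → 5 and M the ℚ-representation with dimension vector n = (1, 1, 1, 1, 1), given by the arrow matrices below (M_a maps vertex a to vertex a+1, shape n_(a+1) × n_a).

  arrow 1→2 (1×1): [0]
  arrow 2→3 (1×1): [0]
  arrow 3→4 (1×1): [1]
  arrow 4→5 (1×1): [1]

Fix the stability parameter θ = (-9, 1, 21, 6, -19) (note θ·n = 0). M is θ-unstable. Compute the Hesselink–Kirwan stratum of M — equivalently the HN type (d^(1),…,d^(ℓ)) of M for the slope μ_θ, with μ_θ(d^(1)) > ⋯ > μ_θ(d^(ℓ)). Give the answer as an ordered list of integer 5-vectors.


Barcode: M ≅ I[1,1], I[2,2], I[3,5]. HN layers by μ_θ (3 steps, strictly decreasing):
  μ^(1)=8/3; μ^(2)=1; μ^(3)=-9

((0, 0, 1, 1, 1); (0, 1, 0, 0, 0); (1, 0, 0, 0, 0))


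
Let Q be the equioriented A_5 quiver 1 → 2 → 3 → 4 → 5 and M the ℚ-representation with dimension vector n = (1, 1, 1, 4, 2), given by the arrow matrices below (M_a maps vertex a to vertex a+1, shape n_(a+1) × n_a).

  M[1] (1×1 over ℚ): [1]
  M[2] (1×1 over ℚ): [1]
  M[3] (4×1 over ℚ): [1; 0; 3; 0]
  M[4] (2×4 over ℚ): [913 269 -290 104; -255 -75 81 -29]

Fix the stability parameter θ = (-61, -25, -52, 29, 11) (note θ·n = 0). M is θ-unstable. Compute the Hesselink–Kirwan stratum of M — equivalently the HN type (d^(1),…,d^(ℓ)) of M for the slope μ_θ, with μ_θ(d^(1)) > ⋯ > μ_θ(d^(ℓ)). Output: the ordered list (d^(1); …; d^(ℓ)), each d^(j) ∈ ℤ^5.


Interval decomposition of M: I[1,5], I[4,4]^2, I[4,5].
HN type (ℓ=4): μ^(1)=29; μ^(2)=20; μ^(3)=-77/2; μ^(4)=-61

((0, 0, 0, 2, 0); (0, 0, 0, 2, 2); (0, 1, 1, 0, 0); (1, 0, 0, 0, 0))


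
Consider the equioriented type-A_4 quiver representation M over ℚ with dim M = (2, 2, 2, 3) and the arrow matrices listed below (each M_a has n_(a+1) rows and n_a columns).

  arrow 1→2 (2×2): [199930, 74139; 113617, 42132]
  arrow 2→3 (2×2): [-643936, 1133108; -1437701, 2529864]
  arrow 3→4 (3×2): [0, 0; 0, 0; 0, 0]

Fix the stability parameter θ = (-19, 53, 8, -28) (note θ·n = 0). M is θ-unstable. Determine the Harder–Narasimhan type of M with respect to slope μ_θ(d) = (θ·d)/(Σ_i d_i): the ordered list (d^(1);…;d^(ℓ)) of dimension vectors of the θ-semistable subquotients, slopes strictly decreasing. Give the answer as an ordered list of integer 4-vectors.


Barcode: M ≅ I[1,3]^2, I[4,4]^3. HN layers by μ_θ (3 steps, strictly decreasing):
  μ^(1)=61/2; μ^(2)=-19; μ^(3)=-28

((0, 2, 2, 0); (2, 0, 0, 0); (0, 0, 0, 3))


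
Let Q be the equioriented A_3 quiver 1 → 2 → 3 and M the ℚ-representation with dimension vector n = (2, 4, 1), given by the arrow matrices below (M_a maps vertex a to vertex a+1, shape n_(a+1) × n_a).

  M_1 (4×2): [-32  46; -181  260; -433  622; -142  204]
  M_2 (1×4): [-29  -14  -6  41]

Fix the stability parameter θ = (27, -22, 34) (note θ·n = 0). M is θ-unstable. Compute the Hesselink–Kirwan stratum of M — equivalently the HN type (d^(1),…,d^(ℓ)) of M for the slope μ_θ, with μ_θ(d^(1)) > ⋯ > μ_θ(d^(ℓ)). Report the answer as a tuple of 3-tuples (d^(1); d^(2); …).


Interval decomposition of M: I[1,2], I[1,3], I[2,2]^2.
HN type (ℓ=3): μ^(1)=34; μ^(2)=5/2; μ^(3)=-22

((0, 0, 1); (2, 2, 0); (0, 2, 0))


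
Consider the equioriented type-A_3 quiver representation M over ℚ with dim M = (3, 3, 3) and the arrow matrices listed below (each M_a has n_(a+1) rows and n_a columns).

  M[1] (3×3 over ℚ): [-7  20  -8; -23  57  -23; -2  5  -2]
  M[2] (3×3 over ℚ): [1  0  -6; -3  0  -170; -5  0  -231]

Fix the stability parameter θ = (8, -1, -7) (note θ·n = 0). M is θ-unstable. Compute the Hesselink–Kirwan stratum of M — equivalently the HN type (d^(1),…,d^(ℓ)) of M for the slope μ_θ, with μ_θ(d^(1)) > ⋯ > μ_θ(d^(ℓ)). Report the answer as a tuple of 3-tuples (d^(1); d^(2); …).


Barcode: M ≅ I[1,2], I[1,3]^2, I[3,3]. HN layers by μ_θ (3 steps, strictly decreasing):
  μ^(1)=7/2; μ^(2)=0; μ^(3)=-7

((1, 1, 0); (2, 2, 2); (0, 0, 1))


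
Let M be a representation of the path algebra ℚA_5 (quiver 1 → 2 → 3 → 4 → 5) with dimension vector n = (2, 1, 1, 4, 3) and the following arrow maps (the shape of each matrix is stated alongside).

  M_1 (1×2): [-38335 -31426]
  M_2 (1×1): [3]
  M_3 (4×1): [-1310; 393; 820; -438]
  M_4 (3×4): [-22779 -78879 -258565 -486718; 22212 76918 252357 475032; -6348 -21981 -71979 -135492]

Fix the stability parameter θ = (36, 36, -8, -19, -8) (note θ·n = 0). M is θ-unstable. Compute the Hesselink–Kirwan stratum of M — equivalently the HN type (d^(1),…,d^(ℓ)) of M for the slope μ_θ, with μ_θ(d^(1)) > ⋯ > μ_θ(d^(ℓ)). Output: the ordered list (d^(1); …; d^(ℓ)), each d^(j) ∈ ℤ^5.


Barcode: M ≅ I[1,1], I[1,5], I[4,4], I[4,5]^2. HN layers by μ_θ (4 steps, strictly decreasing):
  μ^(1)=36; μ^(2)=37/5; μ^(3)=-8; μ^(4)=-19

((1, 0, 0, 0, 0); (1, 1, 1, 1, 1); (0, 0, 0, 0, 2); (0, 0, 0, 3, 0))


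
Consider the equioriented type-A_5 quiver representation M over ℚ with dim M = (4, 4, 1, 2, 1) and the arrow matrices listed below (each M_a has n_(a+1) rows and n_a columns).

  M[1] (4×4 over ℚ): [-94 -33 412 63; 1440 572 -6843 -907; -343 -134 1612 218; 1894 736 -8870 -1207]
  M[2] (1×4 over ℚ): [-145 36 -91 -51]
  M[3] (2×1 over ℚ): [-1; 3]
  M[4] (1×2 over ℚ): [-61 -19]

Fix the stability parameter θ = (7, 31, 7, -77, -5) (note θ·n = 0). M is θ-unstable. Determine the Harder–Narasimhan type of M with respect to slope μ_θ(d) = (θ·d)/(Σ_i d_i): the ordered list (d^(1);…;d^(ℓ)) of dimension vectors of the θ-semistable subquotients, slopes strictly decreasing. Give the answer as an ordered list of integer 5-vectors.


Via rank(M_{q-1}∘⋯∘M_p): M ≅ I[1,2]^3, I[1,5], I[4,4].
μ_θ-semistable layers: μ^(1)=31; μ^(2)=7; μ^(3)=-5; μ^(4)=-8; μ^(5)=-77

((0, 3, 0, 0, 0); (3, 0, 0, 0, 0); (0, 0, 0, 0, 1); (1, 1, 1, 1, 0); (0, 0, 0, 1, 0))


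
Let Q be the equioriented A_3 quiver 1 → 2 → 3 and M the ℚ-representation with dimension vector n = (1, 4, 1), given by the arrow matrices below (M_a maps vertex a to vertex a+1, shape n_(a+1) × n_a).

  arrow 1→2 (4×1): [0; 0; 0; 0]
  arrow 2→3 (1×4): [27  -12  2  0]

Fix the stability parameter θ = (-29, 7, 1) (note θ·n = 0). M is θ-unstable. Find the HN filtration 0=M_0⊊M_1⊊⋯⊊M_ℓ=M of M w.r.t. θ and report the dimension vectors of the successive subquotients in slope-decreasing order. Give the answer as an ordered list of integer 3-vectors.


Via rank(M_{q-1}∘⋯∘M_p): M ≅ I[1,1], I[2,2]^3, I[2,3].
μ_θ-semistable layers: μ^(1)=7; μ^(2)=4; μ^(3)=-29

((0, 3, 0); (0, 1, 1); (1, 0, 0))


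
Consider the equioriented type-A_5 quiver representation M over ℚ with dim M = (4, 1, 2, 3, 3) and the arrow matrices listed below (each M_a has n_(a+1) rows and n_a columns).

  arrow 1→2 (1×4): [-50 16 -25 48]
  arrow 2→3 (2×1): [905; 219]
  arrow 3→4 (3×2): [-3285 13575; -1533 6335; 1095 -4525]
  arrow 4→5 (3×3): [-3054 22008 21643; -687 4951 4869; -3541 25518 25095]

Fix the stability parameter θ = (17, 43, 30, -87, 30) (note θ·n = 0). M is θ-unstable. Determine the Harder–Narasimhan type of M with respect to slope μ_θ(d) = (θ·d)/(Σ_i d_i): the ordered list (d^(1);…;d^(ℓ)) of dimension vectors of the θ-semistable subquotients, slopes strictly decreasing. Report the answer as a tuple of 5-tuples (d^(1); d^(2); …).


Via rank(M_{q-1}∘⋯∘M_p): M ≅ I[1,1]^3, I[1,3], I[3,5], I[4,5]^2.
μ_θ-semistable layers: μ^(1)=73/2; μ^(2)=30; μ^(3)=17; μ^(4)=-57/2; μ^(5)=-87

((0, 1, 1, 0, 0); (0, 0, 0, 0, 3); (4, 0, 0, 0, 0); (0, 0, 1, 1, 0); (0, 0, 0, 2, 0))


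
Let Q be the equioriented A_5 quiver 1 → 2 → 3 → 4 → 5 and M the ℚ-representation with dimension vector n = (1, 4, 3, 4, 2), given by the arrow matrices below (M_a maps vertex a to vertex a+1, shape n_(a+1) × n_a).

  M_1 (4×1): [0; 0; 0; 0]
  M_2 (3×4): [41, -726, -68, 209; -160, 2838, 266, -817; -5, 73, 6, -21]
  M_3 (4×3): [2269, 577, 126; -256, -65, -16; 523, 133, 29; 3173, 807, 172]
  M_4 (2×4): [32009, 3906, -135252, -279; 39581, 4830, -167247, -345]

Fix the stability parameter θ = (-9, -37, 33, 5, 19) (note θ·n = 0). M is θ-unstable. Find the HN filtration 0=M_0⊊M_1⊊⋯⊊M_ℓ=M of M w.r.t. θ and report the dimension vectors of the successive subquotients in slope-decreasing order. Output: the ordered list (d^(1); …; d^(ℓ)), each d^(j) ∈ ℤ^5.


Via rank(M_{q-1}∘⋯∘M_p): M ≅ I[1,1], I[2,2], I[2,4]^2, I[2,5], I[4,5].
μ_θ-semistable layers: μ^(1)=19; μ^(2)=5; μ^(3)=-9; μ^(4)=-37

((0, 0, 3, 3, 2); (0, 0, 0, 1, 0); (1, 0, 0, 0, 0); (0, 4, 0, 0, 0))


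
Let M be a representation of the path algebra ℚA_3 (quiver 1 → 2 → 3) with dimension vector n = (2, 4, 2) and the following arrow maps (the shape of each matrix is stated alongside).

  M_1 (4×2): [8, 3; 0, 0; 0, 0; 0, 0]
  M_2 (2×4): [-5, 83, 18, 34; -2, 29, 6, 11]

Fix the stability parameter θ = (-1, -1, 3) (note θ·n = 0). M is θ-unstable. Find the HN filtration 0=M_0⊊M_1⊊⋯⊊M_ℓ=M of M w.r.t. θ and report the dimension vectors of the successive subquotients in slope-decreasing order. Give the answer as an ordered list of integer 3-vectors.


Interval decomposition of M: I[1,1], I[1,3], I[2,2]^2, I[2,3].
HN type (ℓ=2): μ^(1)=3; μ^(2)=-1

((0, 0, 2); (2, 4, 0))


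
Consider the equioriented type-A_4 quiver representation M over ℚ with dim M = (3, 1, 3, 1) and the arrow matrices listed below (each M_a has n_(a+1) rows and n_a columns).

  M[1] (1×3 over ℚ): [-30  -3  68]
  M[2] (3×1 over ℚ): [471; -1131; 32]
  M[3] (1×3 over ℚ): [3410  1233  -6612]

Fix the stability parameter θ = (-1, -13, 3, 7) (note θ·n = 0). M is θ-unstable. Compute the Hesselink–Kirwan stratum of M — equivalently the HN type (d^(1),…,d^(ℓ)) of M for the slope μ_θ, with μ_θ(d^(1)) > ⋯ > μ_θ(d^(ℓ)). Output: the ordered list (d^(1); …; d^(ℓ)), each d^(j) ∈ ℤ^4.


Barcode: M ≅ I[1,1]^2, I[1,4], I[3,3]^2. HN layers by μ_θ (4 steps, strictly decreasing):
  μ^(1)=7; μ^(2)=3; μ^(3)=-1; μ^(4)=-7

((0, 0, 0, 1); (0, 0, 3, 0); (2, 0, 0, 0); (1, 1, 0, 0))


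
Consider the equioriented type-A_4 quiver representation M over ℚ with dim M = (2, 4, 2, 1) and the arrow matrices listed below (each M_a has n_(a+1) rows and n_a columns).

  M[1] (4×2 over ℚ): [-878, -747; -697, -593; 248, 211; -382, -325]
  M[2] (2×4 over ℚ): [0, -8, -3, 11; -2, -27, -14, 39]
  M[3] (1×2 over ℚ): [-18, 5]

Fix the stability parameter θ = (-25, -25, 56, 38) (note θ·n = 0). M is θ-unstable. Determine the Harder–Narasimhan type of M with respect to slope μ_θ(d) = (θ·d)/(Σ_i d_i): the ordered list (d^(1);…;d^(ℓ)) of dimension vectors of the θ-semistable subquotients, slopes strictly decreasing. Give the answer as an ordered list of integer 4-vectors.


Barcode: M ≅ I[1,2], I[1,4], I[2,2], I[2,3]. HN layers by μ_θ (3 steps, strictly decreasing):
  μ^(1)=56; μ^(2)=47; μ^(3)=-25

((0, 0, 1, 0); (0, 0, 1, 1); (2, 4, 0, 0))


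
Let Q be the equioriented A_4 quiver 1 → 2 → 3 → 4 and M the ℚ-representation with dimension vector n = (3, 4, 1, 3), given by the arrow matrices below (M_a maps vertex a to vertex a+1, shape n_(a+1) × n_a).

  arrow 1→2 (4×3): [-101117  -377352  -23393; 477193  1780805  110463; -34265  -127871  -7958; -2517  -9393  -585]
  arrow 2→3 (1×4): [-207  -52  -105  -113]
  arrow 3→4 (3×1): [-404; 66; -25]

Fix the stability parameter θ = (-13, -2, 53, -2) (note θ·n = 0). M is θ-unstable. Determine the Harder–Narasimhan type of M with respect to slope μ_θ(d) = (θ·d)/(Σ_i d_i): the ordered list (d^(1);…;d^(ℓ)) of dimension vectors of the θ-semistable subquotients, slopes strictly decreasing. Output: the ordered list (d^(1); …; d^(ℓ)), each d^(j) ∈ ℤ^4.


Via rank(M_{q-1}∘⋯∘M_p): M ≅ I[1,2]^2, I[1,4], I[2,2], I[4,4]^2.
μ_θ-semistable layers: μ^(1)=51/2; μ^(2)=-2; μ^(3)=-13

((0, 0, 1, 1); (0, 4, 0, 2); (3, 0, 0, 0))


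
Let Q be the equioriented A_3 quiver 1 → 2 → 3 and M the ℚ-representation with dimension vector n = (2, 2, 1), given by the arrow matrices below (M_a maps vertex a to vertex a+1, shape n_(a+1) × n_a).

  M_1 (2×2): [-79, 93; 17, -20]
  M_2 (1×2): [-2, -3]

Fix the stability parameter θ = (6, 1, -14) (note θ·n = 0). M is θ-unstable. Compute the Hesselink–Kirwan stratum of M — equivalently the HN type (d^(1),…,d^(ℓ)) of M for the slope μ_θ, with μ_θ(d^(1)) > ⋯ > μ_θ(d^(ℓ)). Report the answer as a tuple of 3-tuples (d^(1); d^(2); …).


Via rank(M_{q-1}∘⋯∘M_p): M ≅ I[1,2], I[1,3].
μ_θ-semistable layers: μ^(1)=7/2; μ^(2)=-7/3

((1, 1, 0); (1, 1, 1))


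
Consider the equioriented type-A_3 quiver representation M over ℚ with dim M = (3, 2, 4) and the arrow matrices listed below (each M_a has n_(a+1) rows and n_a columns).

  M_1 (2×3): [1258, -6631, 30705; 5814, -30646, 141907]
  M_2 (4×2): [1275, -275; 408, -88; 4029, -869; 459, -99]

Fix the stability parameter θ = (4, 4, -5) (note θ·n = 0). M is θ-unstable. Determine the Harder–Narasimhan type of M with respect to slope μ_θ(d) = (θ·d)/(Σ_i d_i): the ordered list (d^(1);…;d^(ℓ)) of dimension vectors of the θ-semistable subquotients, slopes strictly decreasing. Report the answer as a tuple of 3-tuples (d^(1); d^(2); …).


Via rank(M_{q-1}∘⋯∘M_p): M ≅ I[1,1], I[1,2], I[1,3], I[3,3]^3.
μ_θ-semistable layers: μ^(1)=4; μ^(2)=1; μ^(3)=-5

((2, 1, 0); (1, 1, 1); (0, 0, 3))


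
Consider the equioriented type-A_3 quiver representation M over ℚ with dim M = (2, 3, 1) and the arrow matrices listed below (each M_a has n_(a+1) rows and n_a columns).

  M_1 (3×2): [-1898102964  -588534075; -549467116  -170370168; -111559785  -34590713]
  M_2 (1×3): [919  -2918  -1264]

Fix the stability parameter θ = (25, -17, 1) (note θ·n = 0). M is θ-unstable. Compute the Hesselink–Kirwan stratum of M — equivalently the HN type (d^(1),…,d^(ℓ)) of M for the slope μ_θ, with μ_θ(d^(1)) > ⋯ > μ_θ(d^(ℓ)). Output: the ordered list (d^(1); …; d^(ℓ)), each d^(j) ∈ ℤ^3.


Interval decomposition of M: I[1,2], I[1,3], I[2,2].
HN type (ℓ=3): μ^(1)=4; μ^(2)=3; μ^(3)=-17

((1, 1, 0); (1, 1, 1); (0, 1, 0))


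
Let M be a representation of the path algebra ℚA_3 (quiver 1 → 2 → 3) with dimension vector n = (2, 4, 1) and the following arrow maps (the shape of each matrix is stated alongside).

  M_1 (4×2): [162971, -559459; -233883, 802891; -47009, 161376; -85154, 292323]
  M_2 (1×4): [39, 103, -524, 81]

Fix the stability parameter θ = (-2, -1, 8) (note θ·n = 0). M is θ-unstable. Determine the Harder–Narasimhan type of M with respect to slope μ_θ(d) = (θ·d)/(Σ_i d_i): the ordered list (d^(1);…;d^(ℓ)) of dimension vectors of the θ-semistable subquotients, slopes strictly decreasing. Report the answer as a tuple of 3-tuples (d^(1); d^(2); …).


Interval decomposition of M: I[1,2], I[1,3], I[2,2]^2.
HN type (ℓ=3): μ^(1)=8; μ^(2)=-1; μ^(3)=-2

((0, 0, 1); (0, 4, 0); (2, 0, 0))


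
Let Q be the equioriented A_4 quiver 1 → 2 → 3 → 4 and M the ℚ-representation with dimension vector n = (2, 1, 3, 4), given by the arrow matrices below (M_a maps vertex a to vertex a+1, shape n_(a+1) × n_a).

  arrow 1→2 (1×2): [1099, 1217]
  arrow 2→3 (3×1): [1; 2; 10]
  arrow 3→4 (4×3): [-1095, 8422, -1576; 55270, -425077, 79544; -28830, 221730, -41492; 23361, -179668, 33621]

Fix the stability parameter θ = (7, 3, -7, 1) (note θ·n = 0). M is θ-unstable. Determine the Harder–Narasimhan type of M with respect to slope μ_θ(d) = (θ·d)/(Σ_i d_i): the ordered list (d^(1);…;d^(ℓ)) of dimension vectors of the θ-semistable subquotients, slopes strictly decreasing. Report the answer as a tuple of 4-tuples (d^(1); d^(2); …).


Interval decomposition of M: I[1,1], I[1,4], I[3,4]^2, I[4,4].
HN type (ℓ=3): μ^(1)=7; μ^(2)=1; μ^(3)=-7

((1, 0, 0, 0); (1, 1, 1, 4); (0, 0, 2, 0))


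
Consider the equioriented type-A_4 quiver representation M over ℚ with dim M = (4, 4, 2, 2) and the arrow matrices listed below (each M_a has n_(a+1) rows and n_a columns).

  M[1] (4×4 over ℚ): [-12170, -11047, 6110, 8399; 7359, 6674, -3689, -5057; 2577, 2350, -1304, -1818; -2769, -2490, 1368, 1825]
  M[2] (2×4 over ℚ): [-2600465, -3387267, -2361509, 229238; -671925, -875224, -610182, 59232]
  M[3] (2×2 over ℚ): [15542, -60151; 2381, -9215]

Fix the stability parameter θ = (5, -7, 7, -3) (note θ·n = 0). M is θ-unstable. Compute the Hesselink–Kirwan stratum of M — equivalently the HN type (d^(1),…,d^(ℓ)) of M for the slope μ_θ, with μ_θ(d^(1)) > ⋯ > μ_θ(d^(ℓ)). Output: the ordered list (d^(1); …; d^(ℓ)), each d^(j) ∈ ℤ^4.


Barcode: M ≅ I[1,2]^2, I[1,4]^2. HN layers by μ_θ (2 steps, strictly decreasing):
  μ^(1)=2; μ^(2)=-1

((0, 0, 2, 2); (4, 4, 0, 0))


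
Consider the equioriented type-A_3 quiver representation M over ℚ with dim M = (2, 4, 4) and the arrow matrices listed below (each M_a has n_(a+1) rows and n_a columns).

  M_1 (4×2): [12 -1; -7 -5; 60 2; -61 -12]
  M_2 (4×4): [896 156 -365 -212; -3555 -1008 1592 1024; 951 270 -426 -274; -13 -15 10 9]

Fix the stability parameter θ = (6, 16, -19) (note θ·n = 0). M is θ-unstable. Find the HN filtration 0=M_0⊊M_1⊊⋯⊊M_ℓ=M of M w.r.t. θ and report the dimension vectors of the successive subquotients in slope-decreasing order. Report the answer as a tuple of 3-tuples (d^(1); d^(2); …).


Interval decomposition of M: I[1,3]^2, I[2,2], I[2,3], I[3,3].
HN type (ℓ=4): μ^(1)=16; μ^(2)=1; μ^(3)=-3/2; μ^(4)=-19

((0, 1, 0); (2, 2, 2); (0, 1, 1); (0, 0, 1))


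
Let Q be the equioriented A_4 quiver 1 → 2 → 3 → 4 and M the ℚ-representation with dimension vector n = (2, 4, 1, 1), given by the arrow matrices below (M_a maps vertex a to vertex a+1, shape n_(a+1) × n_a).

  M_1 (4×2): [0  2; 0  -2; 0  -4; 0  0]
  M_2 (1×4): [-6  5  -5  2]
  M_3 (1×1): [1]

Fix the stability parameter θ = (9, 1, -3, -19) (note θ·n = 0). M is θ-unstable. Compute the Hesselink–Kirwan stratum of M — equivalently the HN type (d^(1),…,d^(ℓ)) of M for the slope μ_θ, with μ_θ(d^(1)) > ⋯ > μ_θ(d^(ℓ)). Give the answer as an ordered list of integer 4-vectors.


Interval decomposition of M: I[1,1], I[1,4], I[2,2]^3.
HN type (ℓ=3): μ^(1)=9; μ^(2)=1; μ^(3)=-3

((1, 0, 0, 0); (0, 3, 0, 0); (1, 1, 1, 1))


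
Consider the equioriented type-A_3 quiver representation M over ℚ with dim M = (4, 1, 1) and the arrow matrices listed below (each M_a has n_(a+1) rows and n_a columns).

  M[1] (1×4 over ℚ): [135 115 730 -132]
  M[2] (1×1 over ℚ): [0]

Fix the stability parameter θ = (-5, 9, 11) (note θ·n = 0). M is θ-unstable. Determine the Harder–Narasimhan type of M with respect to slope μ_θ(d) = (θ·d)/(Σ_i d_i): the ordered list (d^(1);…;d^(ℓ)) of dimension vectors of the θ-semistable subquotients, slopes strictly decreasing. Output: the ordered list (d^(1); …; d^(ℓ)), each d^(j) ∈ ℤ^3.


Barcode: M ≅ I[1,1]^3, I[1,2], I[3,3]. HN layers by μ_θ (3 steps, strictly decreasing):
  μ^(1)=11; μ^(2)=9; μ^(3)=-5

((0, 0, 1); (0, 1, 0); (4, 0, 0))


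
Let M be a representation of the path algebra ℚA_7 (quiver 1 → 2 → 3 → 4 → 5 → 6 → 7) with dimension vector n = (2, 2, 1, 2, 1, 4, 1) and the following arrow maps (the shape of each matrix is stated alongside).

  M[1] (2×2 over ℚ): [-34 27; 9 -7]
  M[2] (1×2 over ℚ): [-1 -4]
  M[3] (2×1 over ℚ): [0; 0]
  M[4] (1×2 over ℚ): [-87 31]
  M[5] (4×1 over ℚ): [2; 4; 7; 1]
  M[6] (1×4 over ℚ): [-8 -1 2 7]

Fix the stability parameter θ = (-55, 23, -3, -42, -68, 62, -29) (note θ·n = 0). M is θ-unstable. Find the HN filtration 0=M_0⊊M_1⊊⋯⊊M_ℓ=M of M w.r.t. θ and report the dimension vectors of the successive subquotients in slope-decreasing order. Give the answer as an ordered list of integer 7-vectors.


Barcode: M ≅ I[1,2], I[1,3], I[4,4], I[4,7], I[6,6]^3. HN layers by μ_θ (6 steps, strictly decreasing):
  μ^(1)=62; μ^(2)=23; μ^(3)=33/2; μ^(4)=10; μ^(5)=-42; μ^(6)=-55

((0, 0, 0, 0, 0, 3, 0); (0, 1, 0, 0, 0, 0, 0); (0, 0, 0, 0, 0, 1, 1); (0, 1, 1, 0, 0, 0, 0); (0, 0, 0, 1, 0, 0, 0); (2, 0, 0, 1, 1, 0, 0))


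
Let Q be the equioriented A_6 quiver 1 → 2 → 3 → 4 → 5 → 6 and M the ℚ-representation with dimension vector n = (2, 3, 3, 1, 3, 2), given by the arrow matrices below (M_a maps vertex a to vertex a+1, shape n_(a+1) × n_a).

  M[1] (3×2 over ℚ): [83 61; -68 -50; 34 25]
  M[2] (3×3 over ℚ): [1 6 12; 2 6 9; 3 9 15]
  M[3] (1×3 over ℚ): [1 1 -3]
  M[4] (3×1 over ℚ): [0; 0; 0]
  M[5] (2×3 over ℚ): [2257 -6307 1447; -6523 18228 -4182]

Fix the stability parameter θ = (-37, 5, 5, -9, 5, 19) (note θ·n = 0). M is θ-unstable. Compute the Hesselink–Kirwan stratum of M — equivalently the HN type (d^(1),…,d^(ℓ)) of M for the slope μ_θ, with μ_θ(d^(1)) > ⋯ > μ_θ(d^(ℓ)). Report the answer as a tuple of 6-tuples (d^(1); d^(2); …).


Via rank(M_{q-1}∘⋯∘M_p): M ≅ I[1,3], I[1,4], I[2,3], I[5,5], I[5,6]^2.
μ_θ-semistable layers: μ^(1)=19; μ^(2)=5; μ^(3)=1/3; μ^(4)=-37

((0, 0, 0, 0, 0, 2); (0, 2, 2, 0, 3, 0); (0, 1, 1, 1, 0, 0); (2, 0, 0, 0, 0, 0))


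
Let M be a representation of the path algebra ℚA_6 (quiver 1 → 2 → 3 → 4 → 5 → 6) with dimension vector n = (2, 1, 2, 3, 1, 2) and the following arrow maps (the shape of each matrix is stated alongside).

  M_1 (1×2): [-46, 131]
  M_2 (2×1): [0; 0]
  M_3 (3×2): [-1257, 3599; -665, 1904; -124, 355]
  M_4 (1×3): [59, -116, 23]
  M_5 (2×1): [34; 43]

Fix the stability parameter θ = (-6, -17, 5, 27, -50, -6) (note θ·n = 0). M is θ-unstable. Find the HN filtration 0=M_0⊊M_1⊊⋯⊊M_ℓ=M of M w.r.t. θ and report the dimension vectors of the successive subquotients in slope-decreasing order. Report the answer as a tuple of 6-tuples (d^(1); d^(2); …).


Barcode: M ≅ I[1,1], I[1,2], I[3,4], I[3,6], I[4,4], I[6,6]. HN layers by μ_θ (4 steps, strictly decreasing):
  μ^(1)=27; μ^(2)=5; μ^(3)=-6; μ^(4)=-23/2

((0, 0, 0, 2, 0, 0); (0, 0, 1, 0, 0, 0); (1, 0, 1, 1, 1, 2); (1, 1, 0, 0, 0, 0))


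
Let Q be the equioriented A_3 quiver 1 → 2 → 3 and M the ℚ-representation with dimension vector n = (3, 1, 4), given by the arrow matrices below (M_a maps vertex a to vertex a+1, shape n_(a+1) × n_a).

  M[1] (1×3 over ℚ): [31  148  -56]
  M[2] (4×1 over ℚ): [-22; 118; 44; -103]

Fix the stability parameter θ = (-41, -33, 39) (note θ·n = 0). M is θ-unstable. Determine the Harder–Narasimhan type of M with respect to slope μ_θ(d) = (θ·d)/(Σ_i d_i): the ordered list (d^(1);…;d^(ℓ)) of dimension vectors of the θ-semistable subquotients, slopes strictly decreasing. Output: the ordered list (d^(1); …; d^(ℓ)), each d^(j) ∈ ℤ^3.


Via rank(M_{q-1}∘⋯∘M_p): M ≅ I[1,1]^2, I[1,3], I[3,3]^3.
μ_θ-semistable layers: μ^(1)=39; μ^(2)=-33; μ^(3)=-41

((0, 0, 4); (0, 1, 0); (3, 0, 0))


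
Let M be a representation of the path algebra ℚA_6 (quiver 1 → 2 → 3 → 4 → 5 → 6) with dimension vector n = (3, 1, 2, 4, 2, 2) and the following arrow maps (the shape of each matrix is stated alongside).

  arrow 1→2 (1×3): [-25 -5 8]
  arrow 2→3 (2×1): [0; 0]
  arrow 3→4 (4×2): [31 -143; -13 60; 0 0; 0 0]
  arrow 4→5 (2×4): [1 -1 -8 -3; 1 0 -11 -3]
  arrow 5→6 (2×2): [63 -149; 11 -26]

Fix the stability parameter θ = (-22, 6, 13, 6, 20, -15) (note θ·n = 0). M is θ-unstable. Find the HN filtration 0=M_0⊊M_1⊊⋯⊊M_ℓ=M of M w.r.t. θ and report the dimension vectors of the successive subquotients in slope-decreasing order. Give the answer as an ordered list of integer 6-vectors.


Barcode: M ≅ I[1,1]^2, I[1,2], I[3,6]^2, I[4,4]^2. HN layers by μ_θ (2 steps, strictly decreasing):
  μ^(1)=6; μ^(2)=-22

((0, 1, 2, 4, 2, 2); (3, 0, 0, 0, 0, 0))


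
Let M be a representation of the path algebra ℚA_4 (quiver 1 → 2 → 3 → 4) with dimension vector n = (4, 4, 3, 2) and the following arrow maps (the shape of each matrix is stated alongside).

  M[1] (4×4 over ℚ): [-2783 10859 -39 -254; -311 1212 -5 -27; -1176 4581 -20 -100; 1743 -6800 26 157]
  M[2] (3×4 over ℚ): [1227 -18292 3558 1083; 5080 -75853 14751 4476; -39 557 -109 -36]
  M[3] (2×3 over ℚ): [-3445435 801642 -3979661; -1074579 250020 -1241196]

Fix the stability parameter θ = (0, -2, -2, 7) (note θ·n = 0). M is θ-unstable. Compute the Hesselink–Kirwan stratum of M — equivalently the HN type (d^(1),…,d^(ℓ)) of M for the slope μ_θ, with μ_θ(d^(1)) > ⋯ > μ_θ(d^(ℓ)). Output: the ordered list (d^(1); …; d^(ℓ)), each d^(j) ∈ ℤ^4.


Interval decomposition of M: I[1,2], I[1,3], I[1,4]^2.
HN type (ℓ=3): μ^(1)=7; μ^(2)=-1; μ^(3)=-4/3

((0, 0, 0, 2); (1, 1, 0, 0); (3, 3, 3, 0))


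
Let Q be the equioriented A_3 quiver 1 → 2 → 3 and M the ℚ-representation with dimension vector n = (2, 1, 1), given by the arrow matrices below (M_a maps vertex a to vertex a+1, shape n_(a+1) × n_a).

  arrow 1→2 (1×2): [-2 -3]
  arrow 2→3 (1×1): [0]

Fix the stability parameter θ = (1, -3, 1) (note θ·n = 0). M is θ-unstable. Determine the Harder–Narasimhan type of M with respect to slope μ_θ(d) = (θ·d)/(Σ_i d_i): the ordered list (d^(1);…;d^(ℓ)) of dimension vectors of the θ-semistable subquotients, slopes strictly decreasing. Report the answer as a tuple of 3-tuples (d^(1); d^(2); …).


Interval decomposition of M: I[1,1], I[1,2], I[3,3].
HN type (ℓ=2): μ^(1)=1; μ^(2)=-1

((1, 0, 1); (1, 1, 0))


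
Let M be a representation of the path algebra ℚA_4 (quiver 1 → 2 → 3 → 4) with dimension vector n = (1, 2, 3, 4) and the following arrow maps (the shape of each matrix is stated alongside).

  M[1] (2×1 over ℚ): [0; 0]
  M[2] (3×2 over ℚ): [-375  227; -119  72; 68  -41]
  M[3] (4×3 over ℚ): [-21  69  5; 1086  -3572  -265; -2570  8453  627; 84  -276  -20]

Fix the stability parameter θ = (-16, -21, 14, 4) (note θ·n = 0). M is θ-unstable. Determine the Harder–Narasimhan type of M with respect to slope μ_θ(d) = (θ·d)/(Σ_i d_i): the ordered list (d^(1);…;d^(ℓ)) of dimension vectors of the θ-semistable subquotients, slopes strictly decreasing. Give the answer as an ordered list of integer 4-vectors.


Via rank(M_{q-1}∘⋯∘M_p): M ≅ I[1,1], I[2,4]^2, I[3,4], I[4,4].
μ_θ-semistable layers: μ^(1)=9; μ^(2)=4; μ^(3)=-16; μ^(4)=-21

((0, 0, 3, 3); (0, 0, 0, 1); (1, 0, 0, 0); (0, 2, 0, 0))


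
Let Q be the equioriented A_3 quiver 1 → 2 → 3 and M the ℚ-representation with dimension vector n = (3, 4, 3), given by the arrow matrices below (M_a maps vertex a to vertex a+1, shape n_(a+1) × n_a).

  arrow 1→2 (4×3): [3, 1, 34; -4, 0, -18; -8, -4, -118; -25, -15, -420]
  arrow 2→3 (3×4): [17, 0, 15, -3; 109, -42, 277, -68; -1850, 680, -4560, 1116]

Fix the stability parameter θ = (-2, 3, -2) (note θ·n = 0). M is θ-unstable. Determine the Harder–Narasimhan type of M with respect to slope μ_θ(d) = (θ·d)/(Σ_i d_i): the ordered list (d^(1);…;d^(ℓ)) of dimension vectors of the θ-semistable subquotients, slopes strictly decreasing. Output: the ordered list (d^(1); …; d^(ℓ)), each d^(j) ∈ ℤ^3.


Barcode: M ≅ I[1,1], I[1,3]^2, I[2,2], I[2,3]. HN layers by μ_θ (3 steps, strictly decreasing):
  μ^(1)=3; μ^(2)=1/2; μ^(3)=-2

((0, 1, 0); (0, 3, 3); (3, 0, 0))


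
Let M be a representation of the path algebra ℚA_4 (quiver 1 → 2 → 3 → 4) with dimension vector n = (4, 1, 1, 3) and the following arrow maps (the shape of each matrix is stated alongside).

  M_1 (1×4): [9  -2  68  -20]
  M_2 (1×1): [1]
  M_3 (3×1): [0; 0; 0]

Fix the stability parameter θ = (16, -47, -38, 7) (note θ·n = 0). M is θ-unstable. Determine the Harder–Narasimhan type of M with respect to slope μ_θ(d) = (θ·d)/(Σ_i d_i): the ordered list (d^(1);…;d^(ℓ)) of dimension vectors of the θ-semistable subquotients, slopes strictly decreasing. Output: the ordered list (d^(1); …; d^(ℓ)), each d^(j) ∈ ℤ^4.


Interval decomposition of M: I[1,1]^3, I[1,3], I[4,4]^3.
HN type (ℓ=3): μ^(1)=16; μ^(2)=7; μ^(3)=-23

((3, 0, 0, 0); (0, 0, 0, 3); (1, 1, 1, 0))


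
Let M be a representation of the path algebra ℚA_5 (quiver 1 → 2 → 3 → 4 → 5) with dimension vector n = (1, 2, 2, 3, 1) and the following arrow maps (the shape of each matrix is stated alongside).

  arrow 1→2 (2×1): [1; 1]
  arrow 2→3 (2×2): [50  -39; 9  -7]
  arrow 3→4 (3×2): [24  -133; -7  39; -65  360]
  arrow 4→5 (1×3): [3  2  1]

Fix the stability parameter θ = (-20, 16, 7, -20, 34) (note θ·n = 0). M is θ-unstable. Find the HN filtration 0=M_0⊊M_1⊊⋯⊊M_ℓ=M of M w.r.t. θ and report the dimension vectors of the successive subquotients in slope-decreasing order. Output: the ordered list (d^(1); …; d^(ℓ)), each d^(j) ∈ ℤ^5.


Barcode: M ≅ I[1,5], I[2,4], I[4,4]. HN layers by μ_θ (3 steps, strictly decreasing):
  μ^(1)=34; μ^(2)=1; μ^(3)=-20

((0, 0, 0, 0, 1); (0, 2, 2, 2, 0); (1, 0, 0, 1, 0))


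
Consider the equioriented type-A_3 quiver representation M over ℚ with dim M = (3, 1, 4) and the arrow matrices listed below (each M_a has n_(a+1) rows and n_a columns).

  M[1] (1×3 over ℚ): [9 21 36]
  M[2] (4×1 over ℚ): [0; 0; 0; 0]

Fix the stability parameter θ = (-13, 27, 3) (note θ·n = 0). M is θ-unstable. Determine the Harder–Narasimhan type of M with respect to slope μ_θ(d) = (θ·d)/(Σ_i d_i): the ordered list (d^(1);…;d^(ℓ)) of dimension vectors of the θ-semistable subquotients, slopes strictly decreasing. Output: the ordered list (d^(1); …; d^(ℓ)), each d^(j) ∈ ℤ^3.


Barcode: M ≅ I[1,1]^2, I[1,2], I[3,3]^4. HN layers by μ_θ (3 steps, strictly decreasing):
  μ^(1)=27; μ^(2)=3; μ^(3)=-13

((0, 1, 0); (0, 0, 4); (3, 0, 0))


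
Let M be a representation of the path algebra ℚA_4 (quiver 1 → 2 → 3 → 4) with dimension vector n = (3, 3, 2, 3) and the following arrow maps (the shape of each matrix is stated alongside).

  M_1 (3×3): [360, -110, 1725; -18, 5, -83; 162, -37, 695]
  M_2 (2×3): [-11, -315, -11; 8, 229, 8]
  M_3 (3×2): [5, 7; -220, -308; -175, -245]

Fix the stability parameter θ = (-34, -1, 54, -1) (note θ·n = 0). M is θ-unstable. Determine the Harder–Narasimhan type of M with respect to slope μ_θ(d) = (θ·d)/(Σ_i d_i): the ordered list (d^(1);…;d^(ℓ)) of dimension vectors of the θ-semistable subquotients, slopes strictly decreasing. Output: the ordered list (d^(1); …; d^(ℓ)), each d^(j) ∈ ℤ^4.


Via rank(M_{q-1}∘⋯∘M_p): M ≅ I[1,1], I[1,3], I[1,4], I[2,2], I[4,4]^2.
μ_θ-semistable layers: μ^(1)=54; μ^(2)=53/2; μ^(3)=-1; μ^(4)=-34

((0, 0, 1, 0); (0, 0, 1, 1); (0, 3, 0, 2); (3, 0, 0, 0))


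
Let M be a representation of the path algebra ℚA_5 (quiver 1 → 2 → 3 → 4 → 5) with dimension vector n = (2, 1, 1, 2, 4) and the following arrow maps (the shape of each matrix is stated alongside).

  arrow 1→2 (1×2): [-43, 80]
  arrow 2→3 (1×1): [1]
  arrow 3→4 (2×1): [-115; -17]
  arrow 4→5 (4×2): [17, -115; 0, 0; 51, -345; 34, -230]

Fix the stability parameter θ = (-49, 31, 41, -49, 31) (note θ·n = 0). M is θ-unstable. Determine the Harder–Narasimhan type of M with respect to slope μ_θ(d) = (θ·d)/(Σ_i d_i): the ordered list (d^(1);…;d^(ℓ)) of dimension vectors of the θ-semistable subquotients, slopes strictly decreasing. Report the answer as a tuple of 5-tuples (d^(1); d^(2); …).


Barcode: M ≅ I[1,1], I[1,4], I[4,5], I[5,5]^3. HN layers by μ_θ (3 steps, strictly decreasing):
  μ^(1)=31; μ^(2)=23/3; μ^(3)=-49

((0, 0, 0, 0, 4); (0, 1, 1, 1, 0); (2, 0, 0, 1, 0))


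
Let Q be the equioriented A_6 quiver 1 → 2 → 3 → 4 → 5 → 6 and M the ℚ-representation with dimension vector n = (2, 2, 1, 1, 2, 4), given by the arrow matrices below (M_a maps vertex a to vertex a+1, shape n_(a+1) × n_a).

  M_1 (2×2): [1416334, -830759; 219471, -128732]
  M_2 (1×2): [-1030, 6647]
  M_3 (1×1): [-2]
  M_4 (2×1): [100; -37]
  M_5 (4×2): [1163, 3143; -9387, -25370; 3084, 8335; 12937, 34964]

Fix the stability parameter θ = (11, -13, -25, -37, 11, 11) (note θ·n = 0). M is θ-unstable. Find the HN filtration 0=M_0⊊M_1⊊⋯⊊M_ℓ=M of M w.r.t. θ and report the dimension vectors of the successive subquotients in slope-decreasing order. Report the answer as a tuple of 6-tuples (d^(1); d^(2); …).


Barcode: M ≅ I[1,2], I[1,6], I[5,6], I[6,6]^2. HN layers by μ_θ (3 steps, strictly decreasing):
  μ^(1)=11; μ^(2)=-1; μ^(3)=-16

((0, 0, 0, 0, 2, 4); (1, 1, 0, 0, 0, 0); (1, 1, 1, 1, 0, 0))
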